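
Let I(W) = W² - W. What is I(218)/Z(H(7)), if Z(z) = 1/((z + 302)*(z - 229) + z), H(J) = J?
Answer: -3244765846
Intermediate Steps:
Z(z) = 1/(z + (-229 + z)*(302 + z)) (Z(z) = 1/((302 + z)*(-229 + z) + z) = 1/((-229 + z)*(302 + z) + z) = 1/(z + (-229 + z)*(302 + z)))
I(218)/Z(H(7)) = (218*(-1 + 218))/(1/(-69158 + 7² + 74*7)) = (218*217)/(1/(-69158 + 49 + 518)) = 47306/(1/(-68591)) = 47306/(-1/68591) = 47306*(-68591) = -3244765846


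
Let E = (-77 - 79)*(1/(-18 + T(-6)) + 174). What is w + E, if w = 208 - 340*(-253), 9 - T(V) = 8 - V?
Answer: 1359088/23 ≈ 59091.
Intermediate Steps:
T(V) = 1 + V (T(V) = 9 - (8 - V) = 9 + (-8 + V) = 1 + V)
w = 86228 (w = 208 + 86020 = 86228)
E = -624156/23 (E = (-77 - 79)*(1/(-18 + (1 - 6)) + 174) = -156*(1/(-18 - 5) + 174) = -156*(1/(-23) + 174) = -156*(-1/23 + 174) = -156*4001/23 = -624156/23 ≈ -27137.)
w + E = 86228 - 624156/23 = 1359088/23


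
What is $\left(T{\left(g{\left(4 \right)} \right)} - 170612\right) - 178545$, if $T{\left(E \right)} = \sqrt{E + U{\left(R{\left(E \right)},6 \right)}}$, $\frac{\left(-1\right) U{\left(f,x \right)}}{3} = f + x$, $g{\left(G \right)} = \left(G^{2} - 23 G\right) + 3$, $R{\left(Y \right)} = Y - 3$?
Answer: $-349157 + \sqrt{137} \approx -3.4915 \cdot 10^{5}$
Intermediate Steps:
$R{\left(Y \right)} = -3 + Y$
$g{\left(G \right)} = 3 + G^{2} - 23 G$
$U{\left(f,x \right)} = - 3 f - 3 x$ ($U{\left(f,x \right)} = - 3 \left(f + x\right) = - 3 f - 3 x$)
$T{\left(E \right)} = \sqrt{-9 - 2 E}$ ($T{\left(E \right)} = \sqrt{E - \left(18 + 3 \left(-3 + E\right)\right)} = \sqrt{E - \left(9 + 3 E\right)} = \sqrt{-9 - 2 E}$)
$\left(T{\left(g{\left(4 \right)} \right)} - 170612\right) - 178545 = \left(\sqrt{-9 - 2 \left(3 + 4^{2} - 92\right)} - 170612\right) - 178545 = \left(\sqrt{-9 - 2 \left(3 + 16 - 92\right)} - 170612\right) - 178545 = \left(\sqrt{-9 - -146} - 170612\right) - 178545 = \left(\sqrt{-9 + 146} - 170612\right) - 178545 = \left(\sqrt{137} - 170612\right) - 178545 = \left(-170612 + \sqrt{137}\right) - 178545 = -349157 + \sqrt{137}$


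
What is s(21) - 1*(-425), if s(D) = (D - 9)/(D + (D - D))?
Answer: 2979/7 ≈ 425.57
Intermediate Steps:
s(D) = (-9 + D)/D (s(D) = (-9 + D)/(D + 0) = (-9 + D)/D)
s(21) - 1*(-425) = (-9 + 21)/21 - 1*(-425) = (1/21)*12 + 425 = 4/7 + 425 = 2979/7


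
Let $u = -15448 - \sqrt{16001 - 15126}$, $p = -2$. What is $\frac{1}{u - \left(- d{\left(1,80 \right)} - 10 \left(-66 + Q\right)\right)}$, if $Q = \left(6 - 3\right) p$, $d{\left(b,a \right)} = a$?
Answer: $- \frac{16088}{258822869} + \frac{5 \sqrt{35}}{258822869} \approx -6.2044 \cdot 10^{-5}$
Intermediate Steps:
$u = -15448 - 5 \sqrt{35}$ ($u = -15448 - \sqrt{875} = -15448 - 5 \sqrt{35} \approx -15478.0$)
$Q = -6$ ($Q = \left(6 - 3\right) \left(-2\right) = 3 \left(-2\right) = -6$)
$\frac{1}{u - \left(- d{\left(1,80 \right)} - 10 \left(-66 + Q\right)\right)} = \frac{1}{\left(-15448 - 5 \sqrt{35}\right) + \left(80 - - 10 \left(-66 - 6\right)\right)} = \frac{1}{\left(-15448 - 5 \sqrt{35}\right) + \left(80 - \left(-10\right) \left(-72\right)\right)} = \frac{1}{\left(-15448 - 5 \sqrt{35}\right) + \left(80 - 720\right)} = \frac{1}{\left(-15448 - 5 \sqrt{35}\right) - 640} = \frac{1}{-16088 - 5 \sqrt{35}}$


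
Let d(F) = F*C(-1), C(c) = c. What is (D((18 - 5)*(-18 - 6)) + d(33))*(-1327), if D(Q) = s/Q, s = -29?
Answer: 13624309/312 ≈ 43668.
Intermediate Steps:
d(F) = -F (d(F) = F*(-1) = -F)
D(Q) = -29/Q
(D((18 - 5)*(-18 - 6)) + d(33))*(-1327) = (-29*1/((-18 - 6)*(18 - 5)) - 1*33)*(-1327) = (-29/(13*(-24)) - 33)*(-1327) = (-29/(-312) - 33)*(-1327) = (-29*(-1/312) - 33)*(-1327) = (29/312 - 33)*(-1327) = -10267/312*(-1327) = 13624309/312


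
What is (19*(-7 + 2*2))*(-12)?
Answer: 684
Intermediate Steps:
(19*(-7 + 2*2))*(-12) = (19*(-7 + 4))*(-12) = (19*(-3))*(-12) = -57*(-12) = 684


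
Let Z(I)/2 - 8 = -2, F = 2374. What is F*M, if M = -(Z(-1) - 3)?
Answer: -21366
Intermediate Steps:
Z(I) = 12 (Z(I) = 16 + 2*(-2) = 16 - 4 = 12)
M = -9 (M = -(12 - 3) = -1*9 = -9)
F*M = 2374*(-9) = -21366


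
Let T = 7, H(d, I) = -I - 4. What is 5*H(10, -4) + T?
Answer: 7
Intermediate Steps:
H(d, I) = -4 - I
5*H(10, -4) + T = 5*(-4 - 1*(-4)) + 7 = 5*(-4 + 4) + 7 = 5*0 + 7 = 0 + 7 = 7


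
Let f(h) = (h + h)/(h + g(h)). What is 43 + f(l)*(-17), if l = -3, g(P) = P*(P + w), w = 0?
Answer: 60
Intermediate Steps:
g(P) = P² (g(P) = P*(P + 0) = P*P = P²)
f(h) = 2*h/(h + h²) (f(h) = (h + h)/(h + h²) = (2*h)/(h + h²) = 2*h/(h + h²))
43 + f(l)*(-17) = 43 + (2/(1 - 3))*(-17) = 43 + (2/(-2))*(-17) = 43 + (2*(-½))*(-17) = 43 - 1*(-17) = 43 + 17 = 60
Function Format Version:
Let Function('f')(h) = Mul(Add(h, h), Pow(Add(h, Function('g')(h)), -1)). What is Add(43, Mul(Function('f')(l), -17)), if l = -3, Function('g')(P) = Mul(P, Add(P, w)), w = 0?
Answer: 60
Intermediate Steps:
Function('g')(P) = Pow(P, 2) (Function('g')(P) = Mul(P, Add(P, 0)) = Mul(P, P) = Pow(P, 2))
Function('f')(h) = Mul(2, h, Pow(Add(h, Pow(h, 2)), -1)) (Function('f')(h) = Mul(Add(h, h), Pow(Add(h, Pow(h, 2)), -1)) = Mul(Mul(2, h), Pow(Add(h, Pow(h, 2)), -1)) = Mul(2, h, Pow(Add(h, Pow(h, 2)), -1)))
Add(43, Mul(Function('f')(l), -17)) = Add(43, Mul(Mul(2, Pow(Add(1, -3), -1)), -17)) = Add(43, Mul(Mul(2, Pow(-2, -1)), -17)) = Add(43, Mul(Mul(2, Rational(-1, 2)), -17)) = Add(43, Mul(-1, -17)) = Add(43, 17) = 60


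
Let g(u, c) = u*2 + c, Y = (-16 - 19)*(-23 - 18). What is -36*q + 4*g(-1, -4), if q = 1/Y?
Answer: -34476/1435 ≈ -24.025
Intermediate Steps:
Y = 1435 (Y = -35*(-41) = 1435)
g(u, c) = c + 2*u (g(u, c) = 2*u + c = c + 2*u)
q = 1/1435 ≈ 0.00069686
-36*q + 4*g(-1, -4) = -36*1/1435 + 4*(-4 + 2*(-1)) = -36/1435 + 4*(-4 - 2) = -36/1435 + 4*(-6) = -36/1435 - 24 = -34476/1435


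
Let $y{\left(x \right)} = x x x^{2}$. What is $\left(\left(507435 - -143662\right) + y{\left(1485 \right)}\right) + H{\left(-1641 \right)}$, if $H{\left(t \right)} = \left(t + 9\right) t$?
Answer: $4863020629834$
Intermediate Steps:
$H{\left(t \right)} = t \left(9 + t\right)$ ($H{\left(t \right)} = \left(9 + t\right) t = t \left(9 + t\right)$)
$y{\left(x \right)} = x^{4}$ ($y{\left(x \right)} = x^{2} x^{2} = x^{4}$)
$\left(\left(507435 - -143662\right) + y{\left(1485 \right)}\right) + H{\left(-1641 \right)} = \left(\left(507435 - -143662\right) + 1485^{4}\right) - 1641 \left(9 - 1641\right) = \left(\left(507435 + 143662\right) + 4863017300625\right) - -2678112 = \left(651097 + 4863017300625\right) + 2678112 = 4863017951722 + 2678112 = 4863020629834$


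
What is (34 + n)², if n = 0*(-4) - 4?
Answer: 900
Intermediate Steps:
n = -4 (n = 0 - 4 = -4)
(34 + n)² = (34 - 4)² = 30² = 900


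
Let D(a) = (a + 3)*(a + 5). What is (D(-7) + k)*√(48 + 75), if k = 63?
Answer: 71*√123 ≈ 787.43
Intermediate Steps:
D(a) = (3 + a)*(5 + a)
(D(-7) + k)*√(48 + 75) = ((15 + (-7)² + 8*(-7)) + 63)*√(48 + 75) = ((15 + 49 - 56) + 63)*√123 = (8 + 63)*√123 = 71*√123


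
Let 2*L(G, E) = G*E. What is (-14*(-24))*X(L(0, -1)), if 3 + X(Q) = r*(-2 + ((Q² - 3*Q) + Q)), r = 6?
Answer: -5040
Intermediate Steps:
L(G, E) = E*G/2 (L(G, E) = (G*E)/2 = (E*G)/2 = E*G/2)
X(Q) = -15 - 12*Q + 6*Q² (X(Q) = -3 + 6*(-2 + ((Q² - 3*Q) + Q)) = -3 + 6*(-2 + (Q² - 2*Q)) = -3 + 6*(-2 + Q² - 2*Q) = -3 + (-12 - 12*Q + 6*Q²) = -15 - 12*Q + 6*Q²)
(-14*(-24))*X(L(0, -1)) = (-14*(-24))*(-15 - 6*(-1)*0 + 6*((½)*(-1)*0)²) = 336*(-15 - 12*0 + 6*0²) = 336*(-15 + 0 + 6*0) = 336*(-15 + 0 + 0) = 336*(-15) = -5040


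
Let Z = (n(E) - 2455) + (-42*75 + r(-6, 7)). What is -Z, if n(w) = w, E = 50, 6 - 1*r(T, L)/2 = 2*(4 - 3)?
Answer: 5547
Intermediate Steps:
r(T, L) = 8 (r(T, L) = 12 - 4*(4 - 3) = 12 - 4 = 8)
Z = -5547 (Z = (50 - 2455) + (-42*75 + 8) = -2405 + (-3150 + 8) = -2405 - 3142 = -5547)
-Z = -1*(-5547) = 5547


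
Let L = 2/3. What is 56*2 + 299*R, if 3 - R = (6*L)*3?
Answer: -2579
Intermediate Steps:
L = ⅔ (L = 2*(⅓) = ⅔ ≈ 0.66667)
R = -9 (R = 3 - 6*(⅔)*3 = 3 - 4*3 = 3 - 1*12 = 3 - 12 = -9)
56*2 + 299*R = 56*2 + 299*(-9) = 112 - 2691 = -2579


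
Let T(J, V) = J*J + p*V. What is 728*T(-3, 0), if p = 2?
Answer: 6552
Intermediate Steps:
T(J, V) = J² + 2*V (T(J, V) = J*J + 2*V = J² + 2*V)
728*T(-3, 0) = 728*((-3)² + 2*0) = 728*(9 + 0) = 728*9 = 6552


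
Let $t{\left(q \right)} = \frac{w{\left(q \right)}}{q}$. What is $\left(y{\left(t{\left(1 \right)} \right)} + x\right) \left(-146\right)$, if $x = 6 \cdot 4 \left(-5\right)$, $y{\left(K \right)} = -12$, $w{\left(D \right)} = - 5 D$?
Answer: $19272$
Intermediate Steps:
$t{\left(q \right)} = -5$ ($t{\left(q \right)} = \frac{\left(-5\right) q}{q} = -5$)
$x = -120$ ($x = 24 \left(-5\right) = -120$)
$\left(y{\left(t{\left(1 \right)} \right)} + x\right) \left(-146\right) = \left(-12 - 120\right) \left(-146\right) = \left(-132\right) \left(-146\right) = 19272$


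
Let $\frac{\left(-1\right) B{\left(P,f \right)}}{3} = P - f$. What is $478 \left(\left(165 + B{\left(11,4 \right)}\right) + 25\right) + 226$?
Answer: $81008$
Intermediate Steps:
$B{\left(P,f \right)} = - 3 P + 3 f$ ($B{\left(P,f \right)} = - 3 \left(P - f\right) = - 3 P + 3 f$)
$478 \left(\left(165 + B{\left(11,4 \right)}\right) + 25\right) + 226 = 478 \left(\left(165 + \left(\left(-3\right) 11 + 3 \cdot 4\right)\right) + 25\right) + 226 = 478 \left(\left(165 + \left(-33 + 12\right)\right) + 25\right) + 226 = 478 \left(\left(165 - 21\right) + 25\right) + 226 = 478 \left(144 + 25\right) + 226 = 478 \cdot 169 + 226 = 80782 + 226 = 81008$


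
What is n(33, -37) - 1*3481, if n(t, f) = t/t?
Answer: -3480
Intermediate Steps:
n(t, f) = 1
n(33, -37) - 1*3481 = 1 - 1*3481 = 1 - 3481 = -3480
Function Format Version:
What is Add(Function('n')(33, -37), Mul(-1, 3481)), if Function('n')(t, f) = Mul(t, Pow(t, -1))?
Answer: -3480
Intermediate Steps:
Function('n')(t, f) = 1
Add(Function('n')(33, -37), Mul(-1, 3481)) = Add(1, Mul(-1, 3481)) = Add(1, -3481) = -3480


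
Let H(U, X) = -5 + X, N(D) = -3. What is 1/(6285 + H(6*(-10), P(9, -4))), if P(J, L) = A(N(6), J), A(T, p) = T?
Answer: 1/6277 ≈ 0.00015931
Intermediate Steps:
P(J, L) = -3
1/(6285 + H(6*(-10), P(9, -4))) = 1/(6285 + (-5 - 3)) = 1/(6285 - 8) = 1/6277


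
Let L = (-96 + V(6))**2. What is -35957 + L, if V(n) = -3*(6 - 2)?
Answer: -24293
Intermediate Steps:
V(n) = -12 (V(n) = -3*4 = -12)
L = 11664 (L = (-96 - 12)**2 = (-108)**2 = 11664)
-35957 + L = -35957 + 11664 = -24293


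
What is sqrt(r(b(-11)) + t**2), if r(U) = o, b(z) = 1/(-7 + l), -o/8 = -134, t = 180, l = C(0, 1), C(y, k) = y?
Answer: 8*sqrt(523) ≈ 182.95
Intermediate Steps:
l = 0
o = 1072 (o = -8*(-134) = 1072)
b(z) = -1/7 (b(z) = 1/(-7 + 0) = 1/(-7) = -1/7)
r(U) = 1072
sqrt(r(b(-11)) + t**2) = sqrt(1072 + 180**2) = sqrt(1072 + 32400) = sqrt(33472) = 8*sqrt(523)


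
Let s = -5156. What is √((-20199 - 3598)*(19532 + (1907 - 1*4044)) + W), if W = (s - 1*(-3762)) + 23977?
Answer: 2*I*√103481558 ≈ 20345.0*I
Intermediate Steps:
W = 22583 (W = (-5156 - 1*(-3762)) + 23977 = (-5156 + 3762) + 23977 = -1394 + 23977 = 22583)
√((-20199 - 3598)*(19532 + (1907 - 1*4044)) + W) = √((-20199 - 3598)*(19532 + (1907 - 1*4044)) + 22583) = √(-23797*(19532 + (1907 - 4044)) + 22583) = √(-23797*(19532 - 2137) + 22583) = √(-23797*17395 + 22583) = √(-413948815 + 22583) = √(-413926232) = 2*I*√103481558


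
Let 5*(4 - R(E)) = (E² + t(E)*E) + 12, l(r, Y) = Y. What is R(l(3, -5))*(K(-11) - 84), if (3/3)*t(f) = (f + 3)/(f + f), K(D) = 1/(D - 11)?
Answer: 14792/55 ≈ 268.95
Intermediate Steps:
K(D) = 1/(-11 + D)
t(f) = (3 + f)/(2*f) (t(f) = (f + 3)/(f + f) = (3 + f)/((2*f)) = (3 + f)*(1/(2*f)) = (3 + f)/(2*f))
R(E) = 13/10 - E²/5 - E/10 (R(E) = 4 - ((E² + ((3 + E)/(2*E))*E) + 12)/5 = 4 - ((E² + (3/2 + E/2)) + 12)/5 = 4 - ((3/2 + E² + E/2) + 12)/5 = 4 - (27/2 + E² + E/2)/5 = 4 + (-27/10 - E²/5 - E/10) = 13/10 - E²/5 - E/10)
R(l(3, -5))*(K(-11) - 84) = (13/10 - ⅕*(-5)² - ⅒*(-5))*(1/(-11 - 11) - 84) = (13/10 - ⅕*25 + ½)*(1/(-22) - 84) = (13/10 - 5 + ½)*(-1/22 - 84) = -16/5*(-1849/22) = 14792/55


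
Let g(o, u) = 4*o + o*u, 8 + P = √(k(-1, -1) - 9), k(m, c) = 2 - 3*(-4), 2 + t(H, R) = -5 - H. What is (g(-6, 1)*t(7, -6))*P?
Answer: -3360 + 420*√5 ≈ -2420.9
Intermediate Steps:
t(H, R) = -7 - H (t(H, R) = -2 + (-5 - H) = -7 - H)
k(m, c) = 14 (k(m, c) = 2 + 12 = 14)
P = -8 + √5 (P = -8 + √(14 - 9) = -8 + √5 ≈ -5.7639)
(g(-6, 1)*t(7, -6))*P = ((-6*(4 + 1))*(-7 - 1*7))*(-8 + √5) = ((-6*5)*(-7 - 7))*(-8 + √5) = (-30*(-14))*(-8 + √5) = 420*(-8 + √5) = -3360 + 420*√5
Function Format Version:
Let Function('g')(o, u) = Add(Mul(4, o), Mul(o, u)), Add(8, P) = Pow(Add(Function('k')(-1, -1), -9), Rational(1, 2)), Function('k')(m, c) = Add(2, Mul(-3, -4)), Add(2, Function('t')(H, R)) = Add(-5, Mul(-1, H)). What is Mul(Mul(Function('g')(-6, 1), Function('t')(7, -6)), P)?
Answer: Add(-3360, Mul(420, Pow(5, Rational(1, 2)))) ≈ -2420.9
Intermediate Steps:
Function('t')(H, R) = Add(-7, Mul(-1, H)) (Function('t')(H, R) = Add(-2, Add(-5, Mul(-1, H))) = Add(-7, Mul(-1, H)))
Function('k')(m, c) = 14 (Function('k')(m, c) = Add(2, 12) = 14)
P = Add(-8, Pow(5, Rational(1, 2))) (P = Add(-8, Pow(Add(14, -9), Rational(1, 2))) = Add(-8, Pow(5, Rational(1, 2))) ≈ -5.7639)
Mul(Mul(Function('g')(-6, 1), Function('t')(7, -6)), P) = Mul(Mul(Mul(-6, Add(4, 1)), Add(-7, Mul(-1, 7))), Add(-8, Pow(5, Rational(1, 2)))) = Mul(Mul(Mul(-6, 5), Add(-7, -7)), Add(-8, Pow(5, Rational(1, 2)))) = Mul(Mul(-30, -14), Add(-8, Pow(5, Rational(1, 2)))) = Mul(420, Add(-8, Pow(5, Rational(1, 2)))) = Add(-3360, Mul(420, Pow(5, Rational(1, 2))))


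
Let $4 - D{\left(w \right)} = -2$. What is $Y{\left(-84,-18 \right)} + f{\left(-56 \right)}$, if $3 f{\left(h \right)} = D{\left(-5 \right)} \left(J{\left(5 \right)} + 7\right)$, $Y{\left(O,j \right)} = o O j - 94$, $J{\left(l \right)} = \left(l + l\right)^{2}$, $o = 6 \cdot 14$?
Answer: $127128$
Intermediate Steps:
$D{\left(w \right)} = 6$ ($D{\left(w \right)} = 4 - -2 = 4 + 2 = 6$)
$o = 84$
$J{\left(l \right)} = 4 l^{2}$ ($J{\left(l \right)} = \left(2 l\right)^{2} = 4 l^{2}$)
$Y{\left(O,j \right)} = -94 + 84 O j$ ($Y{\left(O,j \right)} = 84 O j - 94 = -94 + 84 O j$)
$f{\left(h \right)} = 214$ ($f{\left(h \right)} = \frac{6 \left(4 \cdot 5^{2} + 7\right)}{3} = \frac{6 \left(4 \cdot 25 + 7\right)}{3} = \frac{6 \left(100 + 7\right)}{3} = \frac{6 \cdot 107}{3} = \frac{1}{3} \cdot 642 = 214$)
$Y{\left(-84,-18 \right)} + f{\left(-56 \right)} = \left(-94 + 84 \left(-84\right) \left(-18\right)\right) + 214 = \left(-94 + 127008\right) + 214 = 126914 + 214 = 127128$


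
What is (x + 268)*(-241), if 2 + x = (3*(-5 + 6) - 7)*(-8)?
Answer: -71818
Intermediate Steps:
x = 30 (x = -2 + (3*(-5 + 6) - 7)*(-8) = -2 + (3*1 - 7)*(-8) = -2 + (3 - 7)*(-8) = -2 - 4*(-8) = -2 + 32 = 30)
(x + 268)*(-241) = (30 + 268)*(-241) = 298*(-241) = -71818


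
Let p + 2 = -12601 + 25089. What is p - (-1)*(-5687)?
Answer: 6799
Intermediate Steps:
p = 12486 (p = -2 + (-12601 + 25089) = -2 + 12488 = 12486)
p - (-1)*(-5687) = 12486 - (-1)*(-5687) = 12486 - 1*5687 = 12486 - 5687 = 6799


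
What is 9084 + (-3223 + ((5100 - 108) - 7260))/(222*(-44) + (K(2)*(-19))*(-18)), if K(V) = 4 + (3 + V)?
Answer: 60777451/6690 ≈ 9084.8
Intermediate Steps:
K(V) = 7 + V
9084 + (-3223 + ((5100 - 108) - 7260))/(222*(-44) + (K(2)*(-19))*(-18)) = 9084 + (-3223 + ((5100 - 108) - 7260))/(222*(-44) + ((7 + 2)*(-19))*(-18)) = 9084 + (-3223 + (4992 - 7260))/(-9768 + (9*(-19))*(-18)) = 9084 + (-3223 - 2268)/(-9768 - 171*(-18)) = 9084 - 5491/(-9768 + 3078) = 9084 - 5491/(-6690) = 9084 - 5491*(-1/6690) = 9084 + 5491/6690 = 60777451/6690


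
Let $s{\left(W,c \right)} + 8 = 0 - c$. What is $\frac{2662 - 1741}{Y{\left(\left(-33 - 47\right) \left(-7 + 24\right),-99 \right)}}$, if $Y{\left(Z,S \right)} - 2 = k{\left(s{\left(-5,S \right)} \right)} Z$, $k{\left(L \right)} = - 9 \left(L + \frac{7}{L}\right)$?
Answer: $\frac{11973}{14492186} \approx 0.00082617$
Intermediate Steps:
$s{\left(W,c \right)} = -8 - c$ ($s{\left(W,c \right)} = -8 + \left(0 - c\right) = -8 - c$)
$k{\left(L \right)} = - \frac{63}{L} - 9 L$
$Y{\left(Z,S \right)} = 2 + Z \left(72 - \frac{63}{-8 - S} + 9 S\right)$ ($Y{\left(Z,S \right)} = 2 + \left(- \frac{63}{-8 - S} - 9 \left(-8 - S\right)\right) Z = 2 + \left(- \frac{63}{-8 - S} + \left(72 + 9 S\right)\right) Z = 2 + \left(72 - \frac{63}{-8 - S} + 9 S\right) Z = 2 + Z \left(72 - \frac{63}{-8 - S} + 9 S\right)$)
$\frac{2662 - 1741}{Y{\left(\left(-33 - 47\right) \left(-7 + 24\right),-99 \right)}} = \frac{2662 - 1741}{\frac{1}{8 - 99} \left(16 + 2 \left(-99\right) + 9 \left(-33 - 47\right) \left(-7 + 24\right) \left(7 + \left(8 - 99\right)^{2}\right)\right)} = \frac{921}{\frac{1}{-91} \left(16 - 198 + 9 \left(\left(-80\right) 17\right) \left(7 + \left(-91\right)^{2}\right)\right)} = \frac{921}{\left(- \frac{1}{91}\right) \left(16 - 198 + 9 \left(-1360\right) \left(7 + 8281\right)\right)} = \frac{921}{\left(- \frac{1}{91}\right) \left(16 - 198 + 9 \left(-1360\right) 8288\right)} = \frac{921}{\left(- \frac{1}{91}\right) \left(16 - 198 - 101445120\right)} = \frac{921}{\left(- \frac{1}{91}\right) \left(-101445302\right)} = \frac{921}{\frac{14492186}{13}} = 921 \cdot \frac{13}{14492186} = \frac{11973}{14492186}$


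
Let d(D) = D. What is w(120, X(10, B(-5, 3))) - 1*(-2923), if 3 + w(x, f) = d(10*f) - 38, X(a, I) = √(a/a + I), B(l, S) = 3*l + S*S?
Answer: 2882 + 10*I*√5 ≈ 2882.0 + 22.361*I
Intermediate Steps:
B(l, S) = S² + 3*l (B(l, S) = 3*l + S² = S² + 3*l)
X(a, I) = √(1 + I)
w(x, f) = -41 + 10*f (w(x, f) = -3 + (10*f - 38) = -3 + (-38 + 10*f) = -41 + 10*f)
w(120, X(10, B(-5, 3))) - 1*(-2923) = (-41 + 10*√(1 + (3² + 3*(-5)))) - 1*(-2923) = (-41 + 10*√(1 + (9 - 15))) + 2923 = (-41 + 10*√(1 - 6)) + 2923 = (-41 + 10*√(-5)) + 2923 = (-41 + 10*(I*√5)) + 2923 = (-41 + 10*I*√5) + 2923 = 2882 + 10*I*√5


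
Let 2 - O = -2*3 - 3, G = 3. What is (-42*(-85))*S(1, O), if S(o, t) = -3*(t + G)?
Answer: -149940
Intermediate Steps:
O = 11 (O = 2 - (-2*3 - 3) = 2 - (-6 - 3) = 2 - 1*(-9) = 2 + 9 = 11)
S(o, t) = -9 - 3*t (S(o, t) = -3*(t + 3) = -3*(3 + t) = -9 - 3*t)
(-42*(-85))*S(1, O) = (-42*(-85))*(-9 - 3*11) = 3570*(-9 - 33) = 3570*(-42) = -149940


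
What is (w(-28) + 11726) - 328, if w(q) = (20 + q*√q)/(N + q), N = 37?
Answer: 102602/9 - 56*I*√7/9 ≈ 11400.0 - 16.462*I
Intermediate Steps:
w(q) = (20 + q^(3/2))/(37 + q) (w(q) = (20 + q*√q)/(37 + q) = (20 + q^(3/2))/(37 + q))
(w(-28) + 11726) - 328 = ((20 + (-28)^(3/2))/(37 - 28) + 11726) - 328 = ((20 - 56*I*√7)/9 + 11726) - 328 = ((20/9 - 56*I*√7/9) + 11726) - 328 = (105554/9 - 56*I*√7/9) - 328 = 102602/9 - 56*I*√7/9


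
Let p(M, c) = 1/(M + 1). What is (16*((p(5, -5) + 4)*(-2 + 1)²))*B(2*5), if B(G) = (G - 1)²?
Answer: 5400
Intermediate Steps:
p(M, c) = 1/(1 + M)
B(G) = (-1 + G)²
(16*((p(5, -5) + 4)*(-2 + 1)²))*B(2*5) = (16*((1/(1 + 5) + 4)*(-2 + 1)²))*(-1 + 2*5)² = (16*((1/6 + 4)*(-1)²))*(-1 + 10)² = (16*((⅙ + 4)*1))*9² = (16*((25/6)*1))*81 = (16*(25/6))*81 = (200/3)*81 = 5400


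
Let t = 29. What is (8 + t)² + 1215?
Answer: 2584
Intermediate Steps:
(8 + t)² + 1215 = (8 + 29)² + 1215 = 37² + 1215 = 1369 + 1215 = 2584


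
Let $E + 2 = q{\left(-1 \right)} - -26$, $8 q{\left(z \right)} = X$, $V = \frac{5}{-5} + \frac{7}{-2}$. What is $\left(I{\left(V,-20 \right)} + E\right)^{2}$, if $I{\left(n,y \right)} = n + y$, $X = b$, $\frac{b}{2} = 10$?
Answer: $4$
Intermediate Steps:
$V = - \frac{9}{2}$ ($V = 5 \left(- \frac{1}{5}\right) + 7 \left(- \frac{1}{2}\right) = -1 - \frac{7}{2} = - \frac{9}{2} \approx -4.5$)
$b = 20$ ($b = 2 \cdot 10 = 20$)
$X = 20$
$q{\left(z \right)} = \frac{5}{2}$ ($q{\left(z \right)} = \frac{1}{8} \cdot 20 = \frac{5}{2}$)
$E = \frac{53}{2}$ ($E = -2 + \left(\frac{5}{2} - -26\right) = -2 + \left(\frac{5}{2} + 26\right) = -2 + \frac{57}{2} = \frac{53}{2} \approx 26.5$)
$\left(I{\left(V,-20 \right)} + E\right)^{2} = \left(\left(- \frac{9}{2} - 20\right) + \frac{53}{2}\right)^{2} = \left(- \frac{49}{2} + \frac{53}{2}\right)^{2} = 2^{2} = 4$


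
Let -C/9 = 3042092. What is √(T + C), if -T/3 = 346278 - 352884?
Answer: 3*I*√3039890 ≈ 5230.6*I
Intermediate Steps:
C = -27378828 (C = -9*3042092 = -27378828)
T = 19818 (T = -3*(346278 - 352884) = -3*(-6606) = 19818)
√(T + C) = √(19818 - 27378828) = √(-27359010) = 3*I*√3039890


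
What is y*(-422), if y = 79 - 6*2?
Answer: -28274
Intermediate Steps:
y = 67 (y = 79 - 12 = 67)
y*(-422) = 67*(-422) = -28274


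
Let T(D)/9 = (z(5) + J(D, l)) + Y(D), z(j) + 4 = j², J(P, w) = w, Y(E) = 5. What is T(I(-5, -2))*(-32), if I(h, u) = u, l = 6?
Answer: -9216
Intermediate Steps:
z(j) = -4 + j²
T(D) = 288 (T(D) = 9*(((-4 + 5²) + 6) + 5) = 9*(((-4 + 25) + 6) + 5) = 9*((21 + 6) + 5) = 9*(27 + 5) = 9*32 = 288)
T(I(-5, -2))*(-32) = 288*(-32) = -9216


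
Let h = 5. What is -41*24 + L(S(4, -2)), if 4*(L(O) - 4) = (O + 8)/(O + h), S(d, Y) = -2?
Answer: -1959/2 ≈ -979.50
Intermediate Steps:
L(O) = 4 + (8 + O)/(4*(5 + O)) (L(O) = 4 + ((O + 8)/(O + 5))/4 = 4 + ((8 + O)/(5 + O))/4 = 4 + (8 + O)/(4*(5 + O)))
-41*24 + L(S(4, -2)) = -41*24 + (88 + 17*(-2))/(4*(5 - 2)) = -984 + (¼)*(88 - 34)/3 = -984 + (¼)*(⅓)*54 = -984 + 9/2 = -1959/2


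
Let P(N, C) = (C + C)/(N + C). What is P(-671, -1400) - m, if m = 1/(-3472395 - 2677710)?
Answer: 17220296071/12736867455 ≈ 1.3520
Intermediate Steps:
P(N, C) = 2*C/(C + N) (P(N, C) = (2*C)/(C + N) = 2*C/(C + N))
m = -1/6150105 (m = 1/(-6150105) = -1/6150105 ≈ -1.6260e-7)
P(-671, -1400) - m = 2*(-1400)/(-1400 - 671) - 1*(-1/6150105) = 2*(-1400)/(-2071) + 1/6150105 = 2*(-1400)*(-1/2071) + 1/6150105 = 2800/2071 + 1/6150105 = 17220296071/12736867455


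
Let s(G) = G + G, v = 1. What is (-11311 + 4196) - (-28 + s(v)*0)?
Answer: -7087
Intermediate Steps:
s(G) = 2*G
(-11311 + 4196) - (-28 + s(v)*0) = (-11311 + 4196) - (-28 + (2*1)*0) = -7115 - (-28 + 2*0) = -7115 - (-28 + 0) = -7115 - 1*(-28) = -7115 + 28 = -7087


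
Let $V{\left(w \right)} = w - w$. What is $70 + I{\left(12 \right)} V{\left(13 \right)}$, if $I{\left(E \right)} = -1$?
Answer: $70$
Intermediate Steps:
$V{\left(w \right)} = 0$
$70 + I{\left(12 \right)} V{\left(13 \right)} = 70 - 0 = 70 + 0 = 70$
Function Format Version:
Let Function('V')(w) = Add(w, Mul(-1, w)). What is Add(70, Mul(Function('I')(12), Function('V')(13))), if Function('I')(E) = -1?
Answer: 70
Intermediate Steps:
Function('V')(w) = 0
Add(70, Mul(Function('I')(12), Function('V')(13))) = Add(70, Mul(-1, 0)) = Add(70, 0) = 70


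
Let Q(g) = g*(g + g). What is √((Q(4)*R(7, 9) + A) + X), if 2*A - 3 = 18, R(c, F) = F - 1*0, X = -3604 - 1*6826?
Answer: I*√40526/2 ≈ 100.66*I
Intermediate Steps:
X = -10430 (X = -3604 - 6826 = -10430)
R(c, F) = F (R(c, F) = F + 0 = F)
A = 21/2 (A = 3/2 + (½)*18 = 3/2 + 9 = 21/2 ≈ 10.500)
Q(g) = 2*g² (Q(g) = g*(2*g) = 2*g²)
√((Q(4)*R(7, 9) + A) + X) = √(((2*4²)*9 + 21/2) - 10430) = √(((2*16)*9 + 21/2) - 10430) = √((32*9 + 21/2) - 10430) = √((288 + 21/2) - 10430) = √(597/2 - 10430) = √(-20263/2) = I*√40526/2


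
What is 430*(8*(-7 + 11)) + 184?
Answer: 13944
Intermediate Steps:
430*(8*(-7 + 11)) + 184 = 430*(8*4) + 184 = 430*32 + 184 = 13760 + 184 = 13944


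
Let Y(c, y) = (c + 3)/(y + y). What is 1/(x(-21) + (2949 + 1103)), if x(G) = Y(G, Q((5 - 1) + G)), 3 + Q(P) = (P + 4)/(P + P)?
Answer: 89/360934 ≈ 0.00024658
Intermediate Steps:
Q(P) = -3 + (4 + P)/(2*P) (Q(P) = -3 + (P + 4)/(P + P) = -3 + (4 + P)/((2*P)) = -3 + (4 + P)*(1/(2*P)) = -3 + (4 + P)/(2*P))
Y(c, y) = (3 + c)/(2*y) (Y(c, y) = (3 + c)/((2*y)) = (3 + c)*(1/(2*y)) = (3 + c)/(2*y))
x(G) = (3 + G)/(2*(-5/2 + 2/(4 + G))) (x(G) = (3 + G)/(2*(-5/2 + 2/((5 - 1) + G))) = (3 + G)/(2*(-5/2 + 2/(4 + G))))
1/(x(-21) + (2949 + 1103)) = 1/(-(3 - 21)*(4 - 21)/(16 + 5*(-21)) + (2949 + 1103)) = 1/(-1*(-18)*(-17)/(16 - 105) + 4052) = 1/(-1*(-18)*(-17)/(-89) + 4052) = 1/(-1*(-1/89)*(-18)*(-17) + 4052) = 1/(306/89 + 4052) = 1/(360934/89) = 89/360934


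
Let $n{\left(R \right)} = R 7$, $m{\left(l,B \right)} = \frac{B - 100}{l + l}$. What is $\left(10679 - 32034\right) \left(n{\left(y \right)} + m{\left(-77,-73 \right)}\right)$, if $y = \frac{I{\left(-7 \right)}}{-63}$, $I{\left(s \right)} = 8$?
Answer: $- \frac{6940375}{1386} \approx -5007.5$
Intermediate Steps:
$m{\left(l,B \right)} = \frac{-100 + B}{2 l}$
$y = - \frac{8}{63}$ ($y = \frac{8}{-63} = 8 \left(- \frac{1}{63}\right) = - \frac{8}{63} \approx -0.12698$)
$n{\left(R \right)} = 7 R$
$\left(10679 - 32034\right) \left(n{\left(y \right)} + m{\left(-77,-73 \right)}\right) = \left(10679 - 32034\right) \left(7 \left(- \frac{8}{63}\right) + \frac{-100 - 73}{2 \left(-77\right)}\right) = - 21355 \left(- \frac{8}{9} + \frac{1}{2} \left(- \frac{1}{77}\right) \left(-173\right)\right) = - 21355 \left(- \frac{8}{9} + \frac{173}{154}\right) = \left(-21355\right) \frac{325}{1386} = - \frac{6940375}{1386}$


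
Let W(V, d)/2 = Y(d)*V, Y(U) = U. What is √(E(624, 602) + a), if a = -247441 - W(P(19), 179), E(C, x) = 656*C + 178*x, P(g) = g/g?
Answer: √268701 ≈ 518.36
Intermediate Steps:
P(g) = 1
W(V, d) = 2*V*d (W(V, d) = 2*(d*V) = 2*(V*d) = 2*V*d)
E(C, x) = 178*x + 656*C
a = -247799 (a = -247441 - 2*179 = -247441 - 1*358 = -247441 - 358 = -247799)
√(E(624, 602) + a) = √((178*602 + 656*624) - 247799) = √((107156 + 409344) - 247799) = √(516500 - 247799) = √268701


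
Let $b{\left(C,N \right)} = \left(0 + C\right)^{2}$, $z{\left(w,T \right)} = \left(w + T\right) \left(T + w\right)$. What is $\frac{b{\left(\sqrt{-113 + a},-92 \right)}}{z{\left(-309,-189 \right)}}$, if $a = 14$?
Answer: $- \frac{11}{27556} \approx -0.00039919$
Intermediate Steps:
$z{\left(w,T \right)} = \left(T + w\right)^{2}$ ($z{\left(w,T \right)} = \left(T + w\right) \left(T + w\right) = \left(T + w\right)^{2}$)
$b{\left(C,N \right)} = C^{2}$
$\frac{b{\left(\sqrt{-113 + a},-92 \right)}}{z{\left(-309,-189 \right)}} = \frac{\left(\sqrt{-113 + 14}\right)^{2}}{\left(-189 - 309\right)^{2}} = \frac{\left(\sqrt{-99}\right)^{2}}{\left(-498\right)^{2}} = \frac{\left(3 i \sqrt{11}\right)^{2}}{248004} = \left(-99\right) \frac{1}{248004} = - \frac{11}{27556}$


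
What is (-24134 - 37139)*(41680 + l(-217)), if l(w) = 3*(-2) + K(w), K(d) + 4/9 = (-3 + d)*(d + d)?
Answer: -75634288286/9 ≈ -8.4038e+9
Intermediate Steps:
K(d) = -4/9 + 2*d*(-3 + d) (K(d) = -4/9 + (-3 + d)*(d + d) = -4/9 + (-3 + d)*(2*d) = -4/9 + 2*d*(-3 + d))
l(w) = -58/9 - 6*w + 2*w**2 (l(w) = 3*(-2) + (-4/9 - 6*w + 2*w**2) = -6 + (-4/9 - 6*w + 2*w**2) = -58/9 - 6*w + 2*w**2)
(-24134 - 37139)*(41680 + l(-217)) = (-24134 - 37139)*(41680 + (-58/9 - 6*(-217) + 2*(-217)**2)) = -61273*(41680 + (-58/9 + 1302 + 2*47089)) = -61273*(41680 + (-58/9 + 1302 + 94178)) = -61273*(41680 + 859262/9) = -61273*1234382/9 = -75634288286/9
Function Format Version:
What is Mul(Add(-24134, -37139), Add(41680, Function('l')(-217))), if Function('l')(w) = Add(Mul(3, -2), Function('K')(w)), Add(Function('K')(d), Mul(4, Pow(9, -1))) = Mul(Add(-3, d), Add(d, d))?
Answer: Rational(-75634288286, 9) ≈ -8.4038e+9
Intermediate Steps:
Function('K')(d) = Add(Rational(-4, 9), Mul(2, d, Add(-3, d))) (Function('K')(d) = Add(Rational(-4, 9), Mul(Add(-3, d), Add(d, d))) = Add(Rational(-4, 9), Mul(Add(-3, d), Mul(2, d))) = Add(Rational(-4, 9), Mul(2, d, Add(-3, d))))
Function('l')(w) = Add(Rational(-58, 9), Mul(-6, w), Mul(2, Pow(w, 2))) (Function('l')(w) = Add(Mul(3, -2), Add(Rational(-4, 9), Mul(-6, w), Mul(2, Pow(w, 2)))) = Add(-6, Add(Rational(-4, 9), Mul(-6, w), Mul(2, Pow(w, 2)))) = Add(Rational(-58, 9), Mul(-6, w), Mul(2, Pow(w, 2))))
Mul(Add(-24134, -37139), Add(41680, Function('l')(-217))) = Mul(Add(-24134, -37139), Add(41680, Add(Rational(-58, 9), Mul(-6, -217), Mul(2, Pow(-217, 2))))) = Mul(-61273, Add(41680, Add(Rational(-58, 9), 1302, Mul(2, 47089)))) = Mul(-61273, Add(41680, Add(Rational(-58, 9), 1302, 94178))) = Mul(-61273, Add(41680, Rational(859262, 9))) = Mul(-61273, Rational(1234382, 9)) = Rational(-75634288286, 9)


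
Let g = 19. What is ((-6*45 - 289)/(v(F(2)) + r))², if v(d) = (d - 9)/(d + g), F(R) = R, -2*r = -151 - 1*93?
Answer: 2812329/133225 ≈ 21.110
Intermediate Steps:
r = 122 (r = -(-151 - 1*93)/2 = -(-151 - 93)/2 = -½*(-244) = 122)
v(d) = (-9 + d)/(19 + d) (v(d) = (d - 9)/(d + 19) = (-9 + d)/(19 + d))
((-6*45 - 289)/(v(F(2)) + r))² = ((-6*45 - 289)/((-9 + 2)/(19 + 2) + 122))² = ((-270 - 289)/(-7/21 + 122))² = (-559/((1/21)*(-7) + 122))² = (-559/(-⅓ + 122))² = (-559/365/3)² = (-559*3/365)² = (-1677/365)² = 2812329/133225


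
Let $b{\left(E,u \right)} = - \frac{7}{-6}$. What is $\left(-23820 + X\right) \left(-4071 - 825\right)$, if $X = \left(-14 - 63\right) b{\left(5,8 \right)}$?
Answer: $117062544$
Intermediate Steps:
$b{\left(E,u \right)} = \frac{7}{6}$ ($b{\left(E,u \right)} = \left(-7\right) \left(- \frac{1}{6}\right) = \frac{7}{6}$)
$X = - \frac{539}{6}$ ($X = \left(-14 - 63\right) \frac{7}{6} = \left(-77\right) \frac{7}{6} = - \frac{539}{6} \approx -89.833$)
$\left(-23820 + X\right) \left(-4071 - 825\right) = \left(-23820 - \frac{539}{6}\right) \left(-4071 - 825\right) = \left(- \frac{143459}{6}\right) \left(-4896\right) = 117062544$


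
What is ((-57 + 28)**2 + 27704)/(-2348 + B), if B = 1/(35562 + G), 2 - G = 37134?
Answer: -14938550/1228787 ≈ -12.157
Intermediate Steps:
G = -37132 (G = 2 - 1*37134 = 2 - 37134 = -37132)
B = -1/1570 (B = 1/(35562 - 37132) = 1/(-1570) = -1/1570 ≈ -0.00063694)
((-57 + 28)**2 + 27704)/(-2348 + B) = ((-57 + 28)**2 + 27704)/(-2348 - 1/1570) = ((-29)**2 + 27704)/(-3686361/1570) = (841 + 27704)*(-1570/3686361) = 28545*(-1570/3686361) = -14938550/1228787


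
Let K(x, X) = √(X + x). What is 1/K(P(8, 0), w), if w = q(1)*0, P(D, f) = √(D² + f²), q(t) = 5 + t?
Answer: √2/4 ≈ 0.35355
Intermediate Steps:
w = 0 (w = (5 + 1)*0 = 6*0 = 0)
1/K(P(8, 0), w) = 1/(√(0 + √(8² + 0²))) = 1/(√(0 + √(64 + 0))) = 1/(√(0 + √64)) = 1/(√(0 + 8)) = 1/(√8) = 1/(2*√2) = √2/4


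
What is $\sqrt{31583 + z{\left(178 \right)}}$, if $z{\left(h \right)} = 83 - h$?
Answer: $16 \sqrt{123} \approx 177.45$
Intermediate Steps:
$\sqrt{31583 + z{\left(178 \right)}} = \sqrt{31583 + \left(83 - 178\right)} = \sqrt{31583 - 95} = \sqrt{31488} = 16 \sqrt{123}$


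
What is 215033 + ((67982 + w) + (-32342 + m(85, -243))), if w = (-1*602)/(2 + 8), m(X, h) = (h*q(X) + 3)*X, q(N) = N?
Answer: -7524036/5 ≈ -1.5048e+6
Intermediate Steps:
m(X, h) = X*(3 + X*h) (m(X, h) = (h*X + 3)*X = (X*h + 3)*X = (3 + X*h)*X = X*(3 + X*h))
w = -301/5 (w = -602/10 = (1/10)*(-602) = -301/5 ≈ -60.200)
215033 + ((67982 + w) + (-32342 + m(85, -243))) = 215033 + ((67982 - 301/5) + (-32342 + 85*(3 + 85*(-243)))) = 215033 + (339609/5 + (-32342 + 85*(3 - 20655))) = 215033 + (339609/5 + (-32342 + 85*(-20652))) = 215033 + (339609/5 + (-32342 - 1755420)) = 215033 + (339609/5 - 1787762) = 215033 - 8599201/5 = -7524036/5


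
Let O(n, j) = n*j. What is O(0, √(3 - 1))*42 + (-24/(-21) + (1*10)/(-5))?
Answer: -6/7 ≈ -0.85714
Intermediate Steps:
O(n, j) = j*n
O(0, √(3 - 1))*42 + (-24/(-21) + (1*10)/(-5)) = (√(3 - 1)*0)*42 + (-24/(-21) + (1*10)/(-5)) = (√2*0)*42 + (-24*(-1/21) + 10*(-⅕)) = 0*42 + (8/7 - 2) = 0 - 6/7 = -6/7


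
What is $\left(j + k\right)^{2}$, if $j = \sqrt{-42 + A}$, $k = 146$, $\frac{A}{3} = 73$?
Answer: $\left(146 + \sqrt{177}\right)^{2} \approx 25378.0$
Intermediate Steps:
$A = 219$ ($A = 3 \cdot 73 = 219$)
$j = \sqrt{177}$ ($j = \sqrt{-42 + 219} = \sqrt{177} \approx 13.304$)
$\left(j + k\right)^{2} = \left(\sqrt{177} + 146\right)^{2} = \left(146 + \sqrt{177}\right)^{2}$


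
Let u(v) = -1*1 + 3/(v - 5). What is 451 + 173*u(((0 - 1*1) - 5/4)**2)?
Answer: 8582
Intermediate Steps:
u(v) = -1 + 3/(-5 + v)
451 + 173*u(((0 - 1*1) - 5/4)**2) = 451 + 173*((8 - ((0 - 1*1) - 5/4)**2)/(-5 + ((0 - 1*1) - 5/4)**2)) = 451 + 173*((8 - ((0 - 1) - 5*1/4)**2)/(-5 + ((0 - 1) - 5*1/4)**2)) = 451 + 173*((8 - (-1 - 5/4)**2)/(-5 + (-1 - 5/4)**2)) = 451 + 173*((8 - (-9/4)**2)/(-5 + (-9/4)**2)) = 451 + 173*((8 - 1*81/16)/(-5 + 81/16)) = 451 + 173*((8 - 81/16)/(1/16)) = 451 + 173*(16*(47/16)) = 451 + 173*47 = 451 + 8131 = 8582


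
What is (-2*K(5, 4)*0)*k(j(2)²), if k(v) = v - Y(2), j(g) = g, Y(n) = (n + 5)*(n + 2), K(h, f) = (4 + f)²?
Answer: 0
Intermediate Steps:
Y(n) = (2 + n)*(5 + n) (Y(n) = (5 + n)*(2 + n) = (2 + n)*(5 + n))
k(v) = -28 + v (k(v) = v - (10 + 2² + 7*2) = v - (10 + 4 + 14) = v - 1*28 = v - 28 = -28 + v)
(-2*K(5, 4)*0)*k(j(2)²) = (-2*(4 + 4)²*0)*(-28 + 2²) = (-2*8²*0)*(-28 + 4) = (-2*64*0)*(-24) = -128*0*(-24) = 0*(-24) = 0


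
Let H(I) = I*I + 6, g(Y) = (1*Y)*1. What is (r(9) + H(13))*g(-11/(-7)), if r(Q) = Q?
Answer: 2024/7 ≈ 289.14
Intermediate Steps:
g(Y) = Y (g(Y) = Y*1 = Y)
H(I) = 6 + I**2 (H(I) = I**2 + 6 = 6 + I**2)
(r(9) + H(13))*g(-11/(-7)) = (9 + (6 + 13**2))*(-11/(-7)) = (9 + (6 + 169))*(-11*(-1/7)) = (9 + 175)*(11/7) = 184*(11/7) = 2024/7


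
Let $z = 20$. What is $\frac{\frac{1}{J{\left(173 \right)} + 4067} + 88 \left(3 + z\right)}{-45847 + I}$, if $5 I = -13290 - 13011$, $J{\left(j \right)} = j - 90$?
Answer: $- \frac{8399601}{212094880} \approx -0.039603$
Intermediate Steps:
$J{\left(j \right)} = -90 + j$
$I = - \frac{26301}{5}$ ($I = \frac{-13290 - 13011}{5} = \frac{1}{5} \left(-26301\right) = - \frac{26301}{5} \approx -5260.2$)
$\frac{\frac{1}{J{\left(173 \right)} + 4067} + 88 \left(3 + z\right)}{-45847 + I} = \frac{\frac{1}{\left(-90 + 173\right) + 4067} + 88 \left(3 + 20\right)}{-45847 - \frac{26301}{5}} = \frac{\frac{1}{83 + 4067} + 88 \cdot 23}{- \frac{255536}{5}} = \left(\frac{1}{4150} + 2024\right) \left(- \frac{5}{255536}\right) = \frac{8399601}{4150} \left(- \frac{5}{255536}\right) = - \frac{8399601}{212094880}$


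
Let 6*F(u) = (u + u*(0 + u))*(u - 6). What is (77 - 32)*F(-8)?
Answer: -5880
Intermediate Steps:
F(u) = (-6 + u)*(u + u²)/6 (F(u) = ((u + u*(0 + u))*(u - 6))/6 = ((u + u*u)*(-6 + u))/6 = ((u + u²)*(-6 + u))/6 = ((-6 + u)*(u + u²))/6 = (-6 + u)*(u + u²)/6)
(77 - 32)*F(-8) = (77 - 32)*((⅙)*(-8)*(-6 + (-8)² - 5*(-8))) = 45*((⅙)*(-8)*(-6 + 64 + 40)) = 45*((⅙)*(-8)*98) = 45*(-392/3) = -5880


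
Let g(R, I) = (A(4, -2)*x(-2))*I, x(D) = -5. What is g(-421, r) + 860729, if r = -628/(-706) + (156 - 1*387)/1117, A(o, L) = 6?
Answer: 339378229579/394301 ≈ 8.6071e+5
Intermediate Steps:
r = 269195/394301 (r = -628*(-1/706) + (156 - 387)*(1/1117) = 314/353 - 231*1/1117 = 314/353 - 231/1117 = 269195/394301 ≈ 0.68271)
g(R, I) = -30*I (g(R, I) = (6*(-5))*I = -30*I)
g(-421, r) + 860729 = -30*269195/394301 + 860729 = -8075850/394301 + 860729 = 339378229579/394301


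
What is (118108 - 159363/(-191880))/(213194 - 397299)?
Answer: -2518080267/3925118600 ≈ -0.64153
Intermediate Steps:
(118108 - 159363/(-191880))/(213194 - 397299) = (118108 - 159363*(-1/191880))/(-184105) = (118108 + 17707/21320)*(-1/184105) = (2518080267/21320)*(-1/184105) = -2518080267/3925118600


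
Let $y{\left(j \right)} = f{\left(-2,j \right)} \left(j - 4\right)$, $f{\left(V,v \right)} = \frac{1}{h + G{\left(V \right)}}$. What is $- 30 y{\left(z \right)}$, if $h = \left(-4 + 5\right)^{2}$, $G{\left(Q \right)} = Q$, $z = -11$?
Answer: $-450$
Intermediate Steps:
$h = 1$ ($h = 1^{2} = 1$)
$f{\left(V,v \right)} = \frac{1}{1 + V}$
$y{\left(j \right)} = 4 - j$ ($y{\left(j \right)} = \frac{j - 4}{1 - 2} = \frac{-4 + j}{-1} = - (-4 + j) = 4 - j$)
$- 30 y{\left(z \right)} = - 30 \left(4 - -11\right) = - 30 \left(4 + 11\right) = \left(-30\right) 15 = -450$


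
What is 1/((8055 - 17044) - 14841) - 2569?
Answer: -61219271/23830 ≈ -2569.0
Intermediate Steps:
1/((8055 - 17044) - 14841) - 2569 = 1/(-8989 - 14841) - 2569 = 1/(-23830) - 2569 = -1/23830 - 2569 = -61219271/23830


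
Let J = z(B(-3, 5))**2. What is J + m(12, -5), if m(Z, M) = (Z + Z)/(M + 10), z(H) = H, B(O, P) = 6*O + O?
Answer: 2229/5 ≈ 445.80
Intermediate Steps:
B(O, P) = 7*O
m(Z, M) = 2*Z/(10 + M) (m(Z, M) = (2*Z)/(10 + M) = 2*Z/(10 + M))
J = 441 (J = (7*(-3))**2 = (-21)**2 = 441)
J + m(12, -5) = 441 + 2*12/(10 - 5) = 441 + 2*12/5 = 441 + 2*12*(1/5) = 441 + 24/5 = 2229/5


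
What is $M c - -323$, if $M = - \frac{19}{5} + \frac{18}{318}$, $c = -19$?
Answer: $\frac{104443}{265} \approx 394.12$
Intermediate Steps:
$M = - \frac{992}{265}$ ($M = \left(-19\right) \frac{1}{5} + 18 \cdot \frac{1}{318} = - \frac{19}{5} + \frac{3}{53} = - \frac{992}{265} \approx -3.7434$)
$M c - -323 = \left(- \frac{992}{265}\right) \left(-19\right) - -323 = \frac{18848}{265} + 323 = \frac{104443}{265}$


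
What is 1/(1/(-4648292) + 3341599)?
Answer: 4648292/15532727898907 ≈ 2.9926e-7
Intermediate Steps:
1/(1/(-4648292) + 3341599) = 1/(-1/4648292 + 3341599) = 1/(15532727898907/4648292) = 4648292/15532727898907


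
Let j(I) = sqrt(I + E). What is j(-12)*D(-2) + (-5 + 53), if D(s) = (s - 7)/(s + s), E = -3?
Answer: 48 + 9*I*sqrt(15)/4 ≈ 48.0 + 8.7142*I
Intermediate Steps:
j(I) = sqrt(-3 + I) (j(I) = sqrt(I - 3) = sqrt(-3 + I))
D(s) = (-7 + s)/(2*s) (D(s) = (-7 + s)/((2*s)) = (-7 + s)*(1/(2*s)) = (-7 + s)/(2*s))
j(-12)*D(-2) + (-5 + 53) = sqrt(-3 - 12)*((1/2)*(-7 - 2)/(-2)) + (-5 + 53) = sqrt(-15)*((1/2)*(-1/2)*(-9)) + 48 = (I*sqrt(15))*(9/4) + 48 = 9*I*sqrt(15)/4 + 48 = 48 + 9*I*sqrt(15)/4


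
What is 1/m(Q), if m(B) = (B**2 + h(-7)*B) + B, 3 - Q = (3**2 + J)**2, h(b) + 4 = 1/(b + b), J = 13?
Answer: 14/3259737 ≈ 4.2948e-6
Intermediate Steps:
h(b) = -4 + 1/(2*b) (h(b) = -4 + 1/(b + b) = -4 + 1/(2*b))
Q = -481 (Q = 3 - (3**2 + 13)**2 = 3 - (9 + 13)**2 = 3 - 1*22**2 = 3 - 1*484 = 3 - 484 = -481)
m(B) = B**2 - 43*B/14 (m(B) = (B**2 + (-4 + (1/2)/(-7))*B) + B = (B**2 + (-4 + (1/2)*(-1/7))*B) + B = (B**2 + (-4 - 1/14)*B) + B = (B**2 - 57*B/14) + B = B**2 - 43*B/14)
1/m(Q) = 1/((1/14)*(-481)*(-43 + 14*(-481))) = 1/((1/14)*(-481)*(-43 - 6734)) = 1/((1/14)*(-481)*(-6777)) = 1/(3259737/14) = 14/3259737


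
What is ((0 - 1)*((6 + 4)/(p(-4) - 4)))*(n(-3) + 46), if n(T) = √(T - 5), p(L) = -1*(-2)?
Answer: 230 + 10*I*√2 ≈ 230.0 + 14.142*I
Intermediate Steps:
p(L) = 2
n(T) = √(-5 + T)
((0 - 1)*((6 + 4)/(p(-4) - 4)))*(n(-3) + 46) = ((0 - 1)*((6 + 4)/(2 - 4)))*(√(-5 - 3) + 46) = (-10/(-2))*(√(-8) + 46) = (-10*(-1)/2)*(2*I*√2 + 46) = (-1*(-5))*(46 + 2*I*√2) = 5*(46 + 2*I*√2) = 230 + 10*I*√2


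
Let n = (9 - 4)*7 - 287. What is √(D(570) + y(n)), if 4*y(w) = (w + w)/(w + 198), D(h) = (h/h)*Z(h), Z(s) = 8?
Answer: √93/3 ≈ 3.2146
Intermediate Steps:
D(h) = 8 (D(h) = (h/h)*8 = 1*8 = 8)
n = -252 (n = 5*7 - 287 = 35 - 287 = -252)
y(w) = w/(2*(198 + w)) (y(w) = ((w + w)/(w + 198))/4 = ((2*w)/(198 + w))/4 = (2*w/(198 + w))/4 = w/(2*(198 + w)))
√(D(570) + y(n)) = √(8 + (½)*(-252)/(198 - 252)) = √(8 + (½)*(-252)/(-54)) = √(8 + (½)*(-252)*(-1/54)) = √(8 + 7/3) = √(31/3) = √93/3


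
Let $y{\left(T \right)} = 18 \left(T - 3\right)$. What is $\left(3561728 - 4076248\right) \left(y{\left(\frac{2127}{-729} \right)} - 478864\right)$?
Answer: $\frac{6653877602080}{27} \approx 2.4644 \cdot 10^{11}$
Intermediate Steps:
$y{\left(T \right)} = -54 + 18 T$ ($y{\left(T \right)} = 18 \left(-3 + T\right) = -54 + 18 T$)
$\left(3561728 - 4076248\right) \left(y{\left(\frac{2127}{-729} \right)} - 478864\right) = \left(3561728 - 4076248\right) \left(\left(-54 + 18 \frac{2127}{-729}\right) - 478864\right) = - 514520 \left(\left(-54 + 18 \cdot 2127 \left(- \frac{1}{729}\right)\right) - 478864\right) = - 514520 \left(\left(-54 + 18 \left(- \frac{709}{243}\right)\right) - 478864\right) = - 514520 \left(\left(-54 - \frac{1418}{27}\right) - 478864\right) = - 514520 \left(- \frac{2876}{27} - 478864\right) = \left(-514520\right) \left(- \frac{12932204}{27}\right) = \frac{6653877602080}{27}$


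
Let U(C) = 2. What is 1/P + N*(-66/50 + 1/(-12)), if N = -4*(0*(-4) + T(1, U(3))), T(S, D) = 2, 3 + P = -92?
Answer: 15983/1425 ≈ 11.216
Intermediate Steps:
P = -95 (P = -3 - 92 = -95)
N = -8 (N = -4*(0*(-4) + 2) = -4*(0 + 2) = -4*2 = -8)
1/P + N*(-66/50 + 1/(-12)) = 1/(-95) - 8*(-66/50 + 1/(-12)) = -1/95 - 8*(-66*1/50 + 1*(-1/12)) = -1/95 - 8*(-33/25 - 1/12) = -1/95 - 8*(-421/300) = -1/95 + 842/75 = 15983/1425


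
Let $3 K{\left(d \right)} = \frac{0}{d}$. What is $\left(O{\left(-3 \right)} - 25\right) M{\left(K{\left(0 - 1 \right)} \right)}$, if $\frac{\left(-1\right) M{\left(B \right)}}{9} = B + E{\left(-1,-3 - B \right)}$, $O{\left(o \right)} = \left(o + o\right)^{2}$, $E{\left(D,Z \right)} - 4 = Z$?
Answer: $-99$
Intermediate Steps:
$E{\left(D,Z \right)} = 4 + Z$
$K{\left(d \right)} = 0$ ($K{\left(d \right)} = \frac{0 \frac{1}{d}}{3} = \frac{1}{3} \cdot 0 = 0$)
$O{\left(o \right)} = 4 o^{2}$ ($O{\left(o \right)} = \left(2 o\right)^{2} = 4 o^{2}$)
$M{\left(B \right)} = -9$ ($M{\left(B \right)} = - 9 \left(B + \left(4 - \left(3 + B\right)\right)\right) = - 9 \left(B - \left(-1 + B\right)\right) = \left(-9\right) 1 = -9$)
$\left(O{\left(-3 \right)} - 25\right) M{\left(K{\left(0 - 1 \right)} \right)} = \left(4 \left(-3\right)^{2} - 25\right) \left(-9\right) = \left(4 \cdot 9 - 25\right) \left(-9\right) = \left(36 - 25\right) \left(-9\right) = 11 \left(-9\right) = -99$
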